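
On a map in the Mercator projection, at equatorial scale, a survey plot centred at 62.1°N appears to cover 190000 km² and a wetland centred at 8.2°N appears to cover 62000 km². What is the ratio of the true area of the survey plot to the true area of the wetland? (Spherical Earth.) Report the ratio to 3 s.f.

On Mercator the areal scale is sec²φ, so true area = apparent × cos²φ.
True area of survey plot: 190000 × cos²(62.1°) = 190000 × 0.2190 = 41600 km².
True area of wetland: 62000 × cos²(8.2°) = 62000 × 0.9797 = 60740 km².
Ratio = 41600 / 60740 ≈ 0.685.

0.685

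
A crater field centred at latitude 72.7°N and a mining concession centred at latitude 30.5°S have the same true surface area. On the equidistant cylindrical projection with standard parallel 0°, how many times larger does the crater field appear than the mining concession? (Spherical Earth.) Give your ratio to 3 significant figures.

2.90

Plate carrée maps x = Rλ, y = Rφ. The meridian scale is h = 1 and the parallel scale is k = 1/cos φ = sec φ.
Areal scale at 72.7°: h·k = 1.000 × 3.363 = 3.363.
Areal scale at 30.5°: h·k = 1.000 × 1.161 = 1.161.
Ratio = 3.363/1.161 ≈ 2.90.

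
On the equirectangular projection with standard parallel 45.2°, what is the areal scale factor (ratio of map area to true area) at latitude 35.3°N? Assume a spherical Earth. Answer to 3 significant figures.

In the equirectangular projection with standard parallel φ₀ = 45.2° (x = Rλ cos φ₀, y = Rφ), meridians are true-scale (h = 1) and the parallel scale is k = cos φ₀ / cos φ.
Areal scale = h·k = 1 × cos φ₀ / cos φ; at 35.3°, h = 1.000, k = 0.8634, so h·k = 0.8634.

0.863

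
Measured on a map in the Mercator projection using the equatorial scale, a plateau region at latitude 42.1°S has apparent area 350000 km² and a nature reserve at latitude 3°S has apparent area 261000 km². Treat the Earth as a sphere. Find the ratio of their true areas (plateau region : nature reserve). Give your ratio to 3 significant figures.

On Mercator the areal scale is sec²φ, so true area = apparent × cos²φ.
True area of plateau region: 350000 × cos²(42.1°) = 350000 × 0.5505 = 192700 km².
True area of nature reserve: 261000 × cos²(3°) = 261000 × 0.9973 = 260300 km².
Ratio = 192700 / 260300 ≈ 0.740.

0.740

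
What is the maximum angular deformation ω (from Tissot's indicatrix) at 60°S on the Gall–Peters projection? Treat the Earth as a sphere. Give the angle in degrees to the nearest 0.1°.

38.9°

The Gall–Peters projection is cylindrical equal-area with φ₀ = 45°. For cylindrical equal-area with standard parallel φ₀, h = cos φ / cos φ₀ and k = cos φ₀ / cos φ, so h·k = 1.
At 60°: h = 0.7071, k = 1.414; principal scales a = 1.414, b = 0.7071.
sin(ω/2) = (a − b)/(a + b) = 0.7071/2.121 = 0.3333, so ω = 2 arcsin(0.3333) ≈ 38.9°.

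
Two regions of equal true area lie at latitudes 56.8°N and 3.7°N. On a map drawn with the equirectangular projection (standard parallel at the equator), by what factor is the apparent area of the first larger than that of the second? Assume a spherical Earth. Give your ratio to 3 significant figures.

For the equirectangular projection with φ₀ = 0 (plate carrée), h = 1 along meridians and k = sec φ along parallels.
Areal scale at 56.8°: h·k = 1.000 × 1.826 = 1.826.
Areal scale at 3.7°: h·k = 1.000 × 1.002 = 1.002.
Ratio = 1.826/1.002 ≈ 1.82.

1.82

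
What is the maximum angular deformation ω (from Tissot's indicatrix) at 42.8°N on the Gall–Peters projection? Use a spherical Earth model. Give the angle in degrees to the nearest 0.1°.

4.2°

Gall–Peters is a cylindrical equal-area projection with standard parallels at ±45°. A cylindrical equal-area projection with standard parallel φ₀ has meridian scale h = cos φ / cos φ₀ and parallel scale k = cos φ₀ / cos φ (so areas are preserved, h·k = 1).
At 42.8°: h = 1.038, k = 0.9637; principal scales a = 1.038, b = 0.9637.
sin(ω/2) = (a − b)/(a + b) = 0.07394/2.001 = 0.03694, so ω = 2 arcsin(0.03694) ≈ 4.2°.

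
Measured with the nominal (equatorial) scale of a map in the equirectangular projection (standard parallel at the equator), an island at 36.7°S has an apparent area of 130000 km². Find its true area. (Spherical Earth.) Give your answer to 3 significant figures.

In the plate carrée (x = Rλ, y = Rφ), meridians are true-scale (h = 1) and parallels are stretched by k = sec φ.
Areal scale = h·k = 1 × sec φ; at 36.7°, h = 1.000, k = 1.247, so h·k = 1.247.
True area = apparent / (areal scale) = 130000 / 1.247 ≈ 104000 km².

104000 km²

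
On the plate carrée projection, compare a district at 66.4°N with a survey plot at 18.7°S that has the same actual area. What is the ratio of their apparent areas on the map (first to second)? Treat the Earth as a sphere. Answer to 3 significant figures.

Plate carrée maps x = Rλ, y = Rφ. The meridian scale is h = 1 and the parallel scale is k = 1/cos φ = sec φ.
Areal scale at 66.4°: h·k = 1.000 × 2.498 = 2.498.
Areal scale at 18.7°: h·k = 1.000 × 1.056 = 1.056.
Ratio = 2.498/1.056 ≈ 2.37.

2.37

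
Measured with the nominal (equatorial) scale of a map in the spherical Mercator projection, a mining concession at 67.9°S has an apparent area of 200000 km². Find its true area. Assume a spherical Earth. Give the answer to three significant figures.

28300 km²

Mercator is conformal, so the point scale is isotropic: h = k = sec φ = 1/cos φ.
Areal scale = k² = sec²φ = 1/cos²(67.9°) = 1/0.3762² = 7.065.
True area = apparent / (areal scale) = 200000 / 7.065 ≈ 28300 km².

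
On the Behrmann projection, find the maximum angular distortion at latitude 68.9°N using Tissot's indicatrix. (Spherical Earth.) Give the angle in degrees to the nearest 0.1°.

Behrmann is a cylindrical equal-area projection with standard parallels at ±30°. A cylindrical equal-area projection with standard parallel φ₀ has meridian scale h = cos φ / cos φ₀ and parallel scale k = cos φ₀ / cos φ (so areas are preserved, h·k = 1).
At 68.9°: h = 0.4157, k = 2.406; principal scales a = 2.406, b = 0.4157.
sin(ω/2) = (a − b)/(a + b) = 1.990/2.821 = 0.7053, so ω = 2 arcsin(0.7053) ≈ 89.7°.

89.7°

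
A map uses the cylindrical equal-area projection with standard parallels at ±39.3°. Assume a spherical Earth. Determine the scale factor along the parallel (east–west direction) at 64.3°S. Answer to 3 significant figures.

Cylindrical equal-area (φ₀ = 39.3°): h = cos φ / cos 39.3° along meridians, k = cos 39.3° / cos φ along parallels; h·k = 1.
k = cos 39.3° / cos 64.3° = 0.7738/0.4337 = 1.784.

1.78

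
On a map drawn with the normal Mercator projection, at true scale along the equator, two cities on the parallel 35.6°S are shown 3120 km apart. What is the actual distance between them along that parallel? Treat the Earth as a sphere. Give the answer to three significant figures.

For Mercator, h = k = sec φ (a conformal cylindrical projection has a single point scale, 1/cos φ).
Along the parallel at 35.6°, map distances are exaggerated by k = sec 35.6° = 1.230.
True distance = 3120 / 1.230 = 3120 × cos 35.6° ≈ 2540 km.

2540 km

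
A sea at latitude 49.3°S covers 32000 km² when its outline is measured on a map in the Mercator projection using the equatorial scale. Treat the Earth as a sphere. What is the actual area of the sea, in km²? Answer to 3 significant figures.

For Mercator, h = k = sec φ (a conformal cylindrical projection has a single point scale, 1/cos φ).
Areal scale = k² = sec²φ = 1/cos²(49.3°) = 1/0.6521² = 2.352.
True area = apparent / (areal scale) = 32000 / 2.352 ≈ 13600 km².

13600 km²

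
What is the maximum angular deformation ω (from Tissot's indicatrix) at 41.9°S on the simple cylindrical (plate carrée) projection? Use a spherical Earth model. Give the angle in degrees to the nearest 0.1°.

Plate carrée maps x = Rλ, y = Rφ. The meridian scale is h = 1 and the parallel scale is k = 1/cos φ = sec φ.
At 41.9°: h = 1.000, k = 1.344; principal scales a = 1.344, b = 1.000.
sin(ω/2) = (a − b)/(a + b) = 0.3435/2.344 = 0.1466, so ω = 2 arcsin(0.1466) ≈ 16.9°.

16.9°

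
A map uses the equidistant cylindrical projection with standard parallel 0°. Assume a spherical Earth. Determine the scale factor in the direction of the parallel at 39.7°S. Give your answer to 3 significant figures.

1.30

In the plate carrée (x = Rλ, y = Rφ), meridians are true-scale (h = 1) and parallels are stretched by k = sec φ.
k = 1/cos 39.7° = 1/0.7694 = 1.300.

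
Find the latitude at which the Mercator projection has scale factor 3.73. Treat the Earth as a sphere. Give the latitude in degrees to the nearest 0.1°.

Mercator scale is k = sec φ = 1/cos φ.
1/cos φ = 3.73  ⇒  cos φ = 0.2681  ⇒  φ = arccos(0.2681) ≈ 74.4°.

74.4°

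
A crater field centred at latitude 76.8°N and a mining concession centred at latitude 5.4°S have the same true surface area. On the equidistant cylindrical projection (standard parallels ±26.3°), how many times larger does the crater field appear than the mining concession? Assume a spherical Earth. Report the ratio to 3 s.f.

4.36

In the equirectangular projection with standard parallel φ₀ = 26.3° (x = Rλ cos φ₀, y = Rφ), meridians are true-scale (h = 1) and the parallel scale is k = cos φ₀ / cos φ.
Areal scale at 76.8°: h·k = 1.000 × 3.926 = 3.926.
Areal scale at 5.4°: h·k = 1.000 × 0.9005 = 0.9005.
Ratio = 3.926/0.9005 ≈ 4.36.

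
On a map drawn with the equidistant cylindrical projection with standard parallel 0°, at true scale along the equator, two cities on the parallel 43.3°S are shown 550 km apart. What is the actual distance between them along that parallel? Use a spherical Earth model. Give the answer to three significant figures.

400 km

For the equirectangular projection with φ₀ = 0 (plate carrée), h = 1 along meridians and k = sec φ along parallels.
Along the parallel at 43.3°, map distances are exaggerated by k = sec 43.3° = 1.374.
True distance = 550 / 1.374 = 550 × cos 43.3° ≈ 400 km.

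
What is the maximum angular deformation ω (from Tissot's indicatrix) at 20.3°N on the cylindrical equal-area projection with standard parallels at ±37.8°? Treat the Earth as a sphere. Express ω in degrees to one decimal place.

A cylindrical equal-area projection with standard parallel φ₀ has meridian scale h = cos φ / cos φ₀ and parallel scale k = cos φ₀ / cos φ (so areas are preserved, h·k = 1).
At 20.3°: h = 1.187, k = 0.8425; principal scales a = 1.187, b = 0.8425.
sin(ω/2) = (a − b)/(a + b) = 0.3445/2.029 = 0.1697, so ω = 2 arcsin(0.1697) ≈ 19.5°.

19.5°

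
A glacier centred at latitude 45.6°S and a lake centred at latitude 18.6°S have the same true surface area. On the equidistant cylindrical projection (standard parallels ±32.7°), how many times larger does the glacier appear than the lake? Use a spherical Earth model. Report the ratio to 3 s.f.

The equidistant cylindrical projection with φ₀ = 32.7° has h = 1 (meridians true) and k = cos φ₀ / cos φ along parallels.
Areal scale at 45.6°: h·k = 1.000 × 1.203 = 1.203.
Areal scale at 18.6°: h·k = 1.000 × 0.8879 = 0.8879.
Ratio = 1.203/0.8879 ≈ 1.35.

1.35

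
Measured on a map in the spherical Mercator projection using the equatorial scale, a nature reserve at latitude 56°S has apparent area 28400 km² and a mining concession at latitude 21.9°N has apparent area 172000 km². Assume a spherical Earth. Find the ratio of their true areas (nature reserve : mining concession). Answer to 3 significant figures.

Mercator's areal exaggeration is sec²φ; hence true area = (apparent area) · cos²φ.
True area of nature reserve: 28400 × cos²(56°) = 28400 × 0.3127 = 8881 km².
True area of mining concession: 172000 × cos²(21.9°) = 172000 × 0.8609 = 148100 km².
Ratio = 8881 / 148100 ≈ 0.0600.

0.0600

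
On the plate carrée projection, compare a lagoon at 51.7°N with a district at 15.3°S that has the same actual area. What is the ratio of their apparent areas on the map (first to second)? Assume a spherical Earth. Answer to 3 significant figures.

1.56

For the equirectangular projection with φ₀ = 0 (plate carrée), h = 1 along meridians and k = sec φ along parallels.
Areal scale at 51.7°: h·k = 1.000 × 1.613 = 1.613.
Areal scale at 15.3°: h·k = 1.000 × 1.037 = 1.037.
Ratio = 1.613/1.037 ≈ 1.56.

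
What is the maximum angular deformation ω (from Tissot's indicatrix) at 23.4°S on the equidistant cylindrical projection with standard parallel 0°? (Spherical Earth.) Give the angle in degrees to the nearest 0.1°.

4.9°

Plate carrée maps x = Rλ, y = Rφ. The meridian scale is h = 1 and the parallel scale is k = 1/cos φ = sec φ.
At 23.4°: h = 1.000, k = 1.090; principal scales a = 1.090, b = 1.000.
sin(ω/2) = (a − b)/(a + b) = 0.08962/2.090 = 0.04289, so ω = 2 arcsin(0.04289) ≈ 4.9°.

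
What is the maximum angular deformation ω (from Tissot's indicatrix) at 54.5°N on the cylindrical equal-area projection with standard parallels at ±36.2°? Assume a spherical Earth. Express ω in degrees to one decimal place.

37.0°

A cylindrical equal-area projection with standard parallel φ₀ has meridian scale h = cos φ / cos φ₀ and parallel scale k = cos φ₀ / cos φ (so areas are preserved, h·k = 1).
At 54.5°: h = 0.7196, k = 1.390; principal scales a = 1.390, b = 0.7196.
sin(ω/2) = (a − b)/(a + b) = 0.6700/2.109 = 0.3177, so ω = 2 arcsin(0.3177) ≈ 37.0°.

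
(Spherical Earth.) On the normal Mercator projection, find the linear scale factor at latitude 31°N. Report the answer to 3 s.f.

For Mercator, h = k = sec φ (a conformal cylindrical projection has a single point scale, 1/cos φ).
k = 1/cos 31° = 1/0.8572 = 1.167.

1.17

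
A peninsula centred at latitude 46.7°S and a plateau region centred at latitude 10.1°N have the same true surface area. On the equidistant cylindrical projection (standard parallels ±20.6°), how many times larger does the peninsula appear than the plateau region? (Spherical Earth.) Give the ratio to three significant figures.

1.44

In the equirectangular projection with standard parallel φ₀ = 20.6° (x = Rλ cos φ₀, y = Rφ), meridians are true-scale (h = 1) and the parallel scale is k = cos φ₀ / cos φ.
Areal scale at 46.7°: h·k = 1.000 × 1.365 = 1.365.
Areal scale at 10.1°: h·k = 1.000 × 0.9508 = 0.9508.
Ratio = 1.365/0.9508 ≈ 1.44.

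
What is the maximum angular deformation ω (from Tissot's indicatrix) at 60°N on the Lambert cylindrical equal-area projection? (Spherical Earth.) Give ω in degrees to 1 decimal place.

73.7°

The Lambert cylindrical equal-area projection is the cylindrical equal-area projection with its standard parallel at the equator (φ₀ = 0). Cylindrical equal-area (φ₀ = 0°): h = cos φ / cos 0° along meridians, k = cos 0° / cos φ along parallels; h·k = 1.
At 60°: h = 0.5000, k = 2.000; principal scales a = 2.000, b = 0.5000.
sin(ω/2) = (a − b)/(a + b) = 1.500/2.500 = 0.6000, so ω = 2 arcsin(0.6000) ≈ 73.7°.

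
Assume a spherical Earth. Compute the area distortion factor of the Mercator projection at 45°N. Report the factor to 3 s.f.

2.00

Mercator is conformal, so the point scale is isotropic: h = k = sec φ = 1/cos φ.
Areal scale = k² = sec²φ = 1/cos²(45°) = 1/0.7071² = 2.000.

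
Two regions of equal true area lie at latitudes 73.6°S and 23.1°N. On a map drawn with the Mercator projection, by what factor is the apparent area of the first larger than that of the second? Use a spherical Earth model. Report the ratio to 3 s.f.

Mercator is conformal with k = sec φ, so areal scale = k² = sec²φ.
At 73.6°: sec²(73.6°) = 1/0.2823² = 12.54.
At 23.1°: sec²(23.1°) = 1/0.9198² = 1.182.
Ratio = 12.54/1.182 = cos²(23.1°)/cos²(73.6°) ≈ 10.6.

10.6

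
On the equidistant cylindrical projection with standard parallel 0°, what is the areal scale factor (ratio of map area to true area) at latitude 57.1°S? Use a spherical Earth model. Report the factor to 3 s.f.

In the plate carrée (x = Rλ, y = Rφ), meridians are true-scale (h = 1) and parallels are stretched by k = sec φ.
Areal scale = h·k = 1 × sec φ; at 57.1°, h = 1.000, k = 1.841, so h·k = 1.841.

1.84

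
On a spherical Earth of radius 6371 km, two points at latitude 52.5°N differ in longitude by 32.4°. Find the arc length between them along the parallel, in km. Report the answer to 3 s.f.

Arc length along a parallel = R cos φ · Δλ (with Δλ in radians).
= 6371 × cos 52.5° × (32.4° × π/180) = 6371 × 0.6088 × 0.5655 ≈ 2190 km.

2190 km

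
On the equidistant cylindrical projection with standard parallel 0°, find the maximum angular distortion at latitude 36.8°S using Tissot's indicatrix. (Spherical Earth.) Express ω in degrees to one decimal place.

12.7°

Plate carrée maps x = Rλ, y = Rφ. The meridian scale is h = 1 and the parallel scale is k = 1/cos φ = sec φ.
At 36.8°: h = 1.000, k = 1.249; principal scales a = 1.249, b = 1.000.
sin(ω/2) = (a − b)/(a + b) = 0.2489/2.249 = 0.1107, so ω = 2 arcsin(0.1107) ≈ 12.7°.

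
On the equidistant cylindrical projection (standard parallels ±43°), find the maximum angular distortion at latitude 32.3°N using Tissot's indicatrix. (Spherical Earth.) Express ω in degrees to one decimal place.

In the equirectangular projection with standard parallel φ₀ = 43° (x = Rλ cos φ₀, y = Rφ), meridians are true-scale (h = 1) and the parallel scale is k = cos φ₀ / cos φ.
At 32.3°: h = 1.000, k = 0.8652; principal scales a = 1.000, b = 0.8652.
sin(ω/2) = (a − b)/(a + b) = 0.1348/1.865 = 0.07225, so ω = 2 arcsin(0.07225) ≈ 8.3°.

8.3°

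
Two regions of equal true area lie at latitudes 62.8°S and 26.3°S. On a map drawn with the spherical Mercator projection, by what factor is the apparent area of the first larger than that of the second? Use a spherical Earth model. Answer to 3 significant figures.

Mercator areal scale is sec²φ.
At 62.8°: sec²(62.8°) = 1/0.4571² = 4.786.
At 26.3°: sec²(26.3°) = 1/0.8965² = 1.244.
Ratio = 4.786/1.244 = cos²(26.3°)/cos²(62.8°) ≈ 3.85.

3.85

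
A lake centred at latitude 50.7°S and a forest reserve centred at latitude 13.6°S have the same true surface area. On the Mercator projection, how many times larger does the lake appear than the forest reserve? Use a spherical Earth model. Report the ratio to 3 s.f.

Mercator is conformal with k = sec φ, so areal scale = k² = sec²φ.
At 50.7°: sec²(50.7°) = 1/0.6334² = 2.493.
At 13.6°: sec²(13.6°) = 1/0.9720² = 1.059.
Ratio = 2.493/1.059 = cos²(13.6°)/cos²(50.7°) ≈ 2.35.

2.35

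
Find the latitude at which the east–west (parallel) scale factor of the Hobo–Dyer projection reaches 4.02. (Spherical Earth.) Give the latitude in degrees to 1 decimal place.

Hobo–Dyer is a cylindrical equal-area projection with standard parallels at ±37.5°. Cylindrical equal-area (φ₀ = 37.5°): h = cos φ / cos 37.5° along meridians, k = cos 37.5° / cos φ along parallels; h·k = 1.
k = cos φ₀ / cos φ = 4.02  ⇒  cos φ = cos 37.5° / 4.02 = 0.1974.
φ = arccos(0.1974) ≈ 78.6°.

78.6°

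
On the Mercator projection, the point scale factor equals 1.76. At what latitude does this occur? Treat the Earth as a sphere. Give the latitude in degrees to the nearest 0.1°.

55.4°

Mercator scale is k = sec φ = 1/cos φ.
1/cos φ = 1.76  ⇒  cos φ = 0.5682  ⇒  φ = arccos(0.5682) ≈ 55.4°.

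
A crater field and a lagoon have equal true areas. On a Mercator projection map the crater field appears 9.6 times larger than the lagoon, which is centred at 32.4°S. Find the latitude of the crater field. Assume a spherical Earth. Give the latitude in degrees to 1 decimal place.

For equal true areas on Mercator, apparent areas scale as sec²φ, so the ratio is cos²φ₂ / cos²φ₁.
cos²φ₂ / cos²φ₁ = 9.6  ⇒  cos φ₁ = cos 32.4° / √9.6 = 0.8443/3.098 = 0.2725.
φ₁ = arccos(0.2725) ≈ 74.2°.

74.2°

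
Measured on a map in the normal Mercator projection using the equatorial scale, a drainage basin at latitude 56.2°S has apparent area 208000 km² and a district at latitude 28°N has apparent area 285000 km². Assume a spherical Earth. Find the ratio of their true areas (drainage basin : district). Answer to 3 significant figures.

On Mercator the areal scale is sec²φ, so true area = apparent × cos²φ.
True area of drainage basin: 208000 × cos²(56.2°) = 208000 × 0.3095 = 64370 km².
True area of district: 285000 × cos²(28°) = 285000 × 0.7796 = 222200 km².
Ratio = 64370 / 222200 ≈ 0.290.

0.290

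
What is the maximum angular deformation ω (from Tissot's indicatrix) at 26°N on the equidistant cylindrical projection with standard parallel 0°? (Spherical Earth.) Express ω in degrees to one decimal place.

In the plate carrée (x = Rλ, y = Rφ), meridians are true-scale (h = 1) and parallels are stretched by k = sec φ.
At 26°: h = 1.000, k = 1.113; principal scales a = 1.113, b = 1.000.
sin(ω/2) = (a − b)/(a + b) = 0.1126/2.113 = 0.05330, so ω = 2 arcsin(0.05330) ≈ 6.1°.

6.1°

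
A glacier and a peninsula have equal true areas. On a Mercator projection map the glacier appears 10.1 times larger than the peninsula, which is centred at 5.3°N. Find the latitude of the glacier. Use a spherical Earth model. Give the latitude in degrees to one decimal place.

71.7°

Mercator areal scale is sec²φ, so apparent-area ratio = sec²φ₁ / sec²φ₂ = cos²φ₂ / cos²φ₁.
cos²φ₂ / cos²φ₁ = 10.1  ⇒  cos φ₁ = cos 5.3° / √10.1 = 0.9957/3.178 = 0.3133.
φ₁ = arccos(0.3133) ≈ 71.7°.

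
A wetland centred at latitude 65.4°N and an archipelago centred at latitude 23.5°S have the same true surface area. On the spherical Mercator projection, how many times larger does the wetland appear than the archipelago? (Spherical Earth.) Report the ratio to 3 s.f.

4.85

Mercator is conformal with k = sec φ, so areal scale = k² = sec²φ.
At 65.4°: sec²(65.4°) = 1/0.4163² = 5.771.
At 23.5°: sec²(23.5°) = 1/0.9171² = 1.189.
Ratio = 5.771/1.189 = cos²(23.5°)/cos²(65.4°) ≈ 4.85.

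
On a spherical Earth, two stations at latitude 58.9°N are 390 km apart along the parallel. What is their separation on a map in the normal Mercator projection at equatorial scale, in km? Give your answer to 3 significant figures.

Mercator is conformal, so the point scale is isotropic: h = k = sec φ = 1/cos φ.
Along the parallel, k = sec 58.9° = 1/0.5165 = 1.936.
Map distance = 390 × 1.936 ≈ 755 km.

755 km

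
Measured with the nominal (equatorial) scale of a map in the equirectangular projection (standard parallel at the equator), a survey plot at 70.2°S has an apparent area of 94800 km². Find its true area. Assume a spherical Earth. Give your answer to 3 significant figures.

In the plate carrée (x = Rλ, y = Rφ), meridians are true-scale (h = 1) and parallels are stretched by k = sec φ.
Areal scale = h·k = 1 × sec φ; at 70.2°, h = 1.000, k = 2.952, so h·k = 2.952.
True area = apparent / (areal scale) = 94800 / 2.952 ≈ 32100 km².

32100 km²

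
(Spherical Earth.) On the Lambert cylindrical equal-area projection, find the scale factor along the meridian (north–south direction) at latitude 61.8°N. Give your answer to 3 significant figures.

The Lambert cylindrical equal-area projection is the cylindrical equal-area projection with its standard parallel at the equator (φ₀ = 0). For cylindrical equal-area with standard parallel φ₀, h = cos φ / cos φ₀ and k = cos φ₀ / cos φ, so h·k = 1.
h = cos 61.8° / cos 0° = 0.4726/1.000 = 0.4726.

0.473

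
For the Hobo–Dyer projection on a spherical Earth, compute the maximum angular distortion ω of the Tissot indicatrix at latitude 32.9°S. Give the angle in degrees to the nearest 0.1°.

The Hobo–Dyer projection is cylindrical equal-area with φ₀ = 37.5°. A cylindrical equal-area projection with standard parallel φ₀ has meridian scale h = cos φ / cos φ₀ and parallel scale k = cos φ₀ / cos φ (so areas are preserved, h·k = 1).
At 32.9°: h = 1.058, k = 0.9449; principal scales a = 1.058, b = 0.9449.
sin(ω/2) = (a − b)/(a + b) = 0.1134/2.003 = 0.05662, so ω = 2 arcsin(0.05662) ≈ 6.5°.

6.5°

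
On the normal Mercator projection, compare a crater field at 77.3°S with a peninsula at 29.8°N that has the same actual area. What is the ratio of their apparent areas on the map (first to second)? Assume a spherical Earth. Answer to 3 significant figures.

15.6

On Mercator, area is exaggerated by sec²φ = 1/cos²φ.
At 77.3°: sec²(77.3°) = 1/0.2198² = 20.69.
At 29.8°: sec²(29.8°) = 1/0.8678² = 1.328.
Ratio = 20.69/1.328 = cos²(29.8°)/cos²(77.3°) ≈ 15.6.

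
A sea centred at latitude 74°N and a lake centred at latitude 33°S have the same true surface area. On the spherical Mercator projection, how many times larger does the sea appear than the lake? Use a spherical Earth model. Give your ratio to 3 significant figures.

Mercator areal scale is sec²φ.
At 74°: sec²(74°) = 1/0.2756² = 13.16.
At 33°: sec²(33°) = 1/0.8387² = 1.422.
Ratio = 13.16/1.422 = cos²(33°)/cos²(74°) ≈ 9.26.

9.26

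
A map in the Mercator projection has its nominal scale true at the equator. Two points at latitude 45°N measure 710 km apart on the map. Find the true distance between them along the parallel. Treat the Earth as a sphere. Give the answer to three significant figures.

For Mercator, h = k = sec φ (a conformal cylindrical projection has a single point scale, 1/cos φ).
Along the parallel at 45°, map distances are exaggerated by k = sec 45° = 1.414.
True distance = 710 / 1.414 = 710 × cos 45° ≈ 502 km.

502 km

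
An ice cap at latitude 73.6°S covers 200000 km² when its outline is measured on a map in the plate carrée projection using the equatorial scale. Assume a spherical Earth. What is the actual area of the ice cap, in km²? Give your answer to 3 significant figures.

56500 km²

For the equirectangular projection with φ₀ = 0 (plate carrée), h = 1 along meridians and k = sec φ along parallels.
Areal scale = h·k = 1 × sec φ; at 73.6°, h = 1.000, k = 3.542, so h·k = 3.542.
True area = apparent / (areal scale) = 200000 / 3.542 ≈ 56500 km².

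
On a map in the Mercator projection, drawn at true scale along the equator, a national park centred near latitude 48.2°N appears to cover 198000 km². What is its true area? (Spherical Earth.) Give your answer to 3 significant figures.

For Mercator, h = k = sec φ (a conformal cylindrical projection has a single point scale, 1/cos φ).
Areal scale = k² = sec²φ = 1/cos²(48.2°) = 1/0.6665² = 2.251.
True area = apparent / (areal scale) = 198000 / 2.251 ≈ 88000 km².

88000 km²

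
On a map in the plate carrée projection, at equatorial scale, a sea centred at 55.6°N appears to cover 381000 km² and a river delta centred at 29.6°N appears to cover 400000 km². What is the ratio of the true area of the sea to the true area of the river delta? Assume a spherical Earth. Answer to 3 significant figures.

0.619

On the plate carrée, areal scale = h·k = 1 × sec φ, so true area = apparent × cos φ.
True area of sea: 381000 × cos(55.6°) = 381000 × 0.5650 = 215300 km².
True area of river delta: 400000 × cos(29.6°) = 400000 × 0.8695 = 347800 km².
Ratio = 215300 / 347800 ≈ 0.619.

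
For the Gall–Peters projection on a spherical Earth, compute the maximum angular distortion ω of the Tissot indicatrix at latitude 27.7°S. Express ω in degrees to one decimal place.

25.6°

The Gall–Peters projection is cylindrical equal-area with φ₀ = 45°. For cylindrical equal-area with standard parallel φ₀, h = cos φ / cos φ₀ and k = cos φ₀ / cos φ, so h·k = 1.
At 27.7°: h = 1.252, k = 0.7986; principal scales a = 1.252, b = 0.7986.
sin(ω/2) = (a − b)/(a + b) = 0.4535/2.051 = 0.2211, so ω = 2 arcsin(0.2211) ≈ 25.6°.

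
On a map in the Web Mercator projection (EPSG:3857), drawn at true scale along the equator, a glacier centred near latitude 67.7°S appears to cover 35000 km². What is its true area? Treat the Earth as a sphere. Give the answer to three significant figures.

5040 km²

Mercator is conformal, so the point scale is isotropic: h = k = sec φ = 1/cos φ.
Areal scale = k² = sec²φ = 1/cos²(67.7°) = 1/0.3795² = 6.945.
True area = apparent / (areal scale) = 35000 / 6.945 ≈ 5040 km².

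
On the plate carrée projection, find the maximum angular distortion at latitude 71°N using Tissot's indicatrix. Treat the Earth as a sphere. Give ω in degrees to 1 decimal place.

61.2°

In the plate carrée (x = Rλ, y = Rφ), meridians are true-scale (h = 1) and parallels are stretched by k = sec φ.
At 71°: h = 1.000, k = 3.072; principal scales a = 3.072, b = 1.000.
sin(ω/2) = (a − b)/(a + b) = 2.072/4.072 = 0.5088, so ω = 2 arcsin(0.5088) ≈ 61.2°.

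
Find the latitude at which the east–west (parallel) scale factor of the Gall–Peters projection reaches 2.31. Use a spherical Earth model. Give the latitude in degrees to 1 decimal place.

72.2°

The Gall–Peters projection is cylindrical equal-area with φ₀ = 45°. Cylindrical equal-area (φ₀ = 45°): h = cos φ / cos 45° along meridians, k = cos 45° / cos φ along parallels; h·k = 1.
k = cos φ₀ / cos φ = 2.31  ⇒  cos φ = cos 45° / 2.31 = 0.3061.
φ = arccos(0.3061) ≈ 72.2°.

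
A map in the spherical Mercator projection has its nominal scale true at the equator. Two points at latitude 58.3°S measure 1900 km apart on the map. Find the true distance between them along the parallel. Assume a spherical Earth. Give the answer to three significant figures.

998 km

For Mercator, h = k = sec φ (a conformal cylindrical projection has a single point scale, 1/cos φ).
Along the parallel at 58.3°, map distances are exaggerated by k = sec 58.3° = 1.903.
True distance = 1900 / 1.903 = 1900 × cos 58.3° ≈ 998 km.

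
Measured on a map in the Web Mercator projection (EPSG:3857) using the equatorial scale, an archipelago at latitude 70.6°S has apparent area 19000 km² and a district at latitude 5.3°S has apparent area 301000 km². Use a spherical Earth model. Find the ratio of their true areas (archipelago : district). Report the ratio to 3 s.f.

0.00702

On Mercator the areal scale is sec²φ, so true area = apparent × cos²φ.
True area of archipelago: 19000 × cos²(70.6°) = 19000 × 0.1103 = 2096 km².
True area of district: 301000 × cos²(5.3°) = 301000 × 0.9915 = 298400 km².
Ratio = 2096 / 298400 ≈ 0.00702.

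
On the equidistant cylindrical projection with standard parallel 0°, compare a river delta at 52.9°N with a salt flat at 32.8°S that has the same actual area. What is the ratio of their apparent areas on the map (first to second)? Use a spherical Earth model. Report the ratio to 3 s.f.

1.39

In the plate carrée (x = Rλ, y = Rφ), meridians are true-scale (h = 1) and parallels are stretched by k = sec φ.
Areal scale at 52.9°: h·k = 1.000 × 1.658 = 1.658.
Areal scale at 32.8°: h·k = 1.000 × 1.190 = 1.190.
Ratio = 1.658/1.190 ≈ 1.39.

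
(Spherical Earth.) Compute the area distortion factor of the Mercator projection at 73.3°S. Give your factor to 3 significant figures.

Mercator is conformal, so the point scale is isotropic: h = k = sec φ = 1/cos φ.
Areal scale = k² = sec²φ = 1/cos²(73.3°) = 1/0.2874² = 12.11.

12.1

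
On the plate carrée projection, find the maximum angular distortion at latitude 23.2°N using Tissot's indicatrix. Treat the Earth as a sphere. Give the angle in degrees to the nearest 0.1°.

4.8°

For the equirectangular projection with φ₀ = 0 (plate carrée), h = 1 along meridians and k = sec φ along parallels.
At 23.2°: h = 1.000, k = 1.088; principal scales a = 1.088, b = 1.000.
sin(ω/2) = (a − b)/(a + b) = 0.08798/2.088 = 0.04214, so ω = 2 arcsin(0.04214) ≈ 4.8°.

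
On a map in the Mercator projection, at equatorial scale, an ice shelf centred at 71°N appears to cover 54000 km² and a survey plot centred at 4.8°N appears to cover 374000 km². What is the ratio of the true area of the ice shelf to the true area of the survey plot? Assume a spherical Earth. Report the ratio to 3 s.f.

Mercator's areal exaggeration is sec²φ; hence true area = (apparent area) · cos²φ.
True area of ice shelf: 54000 × cos²(71°) = 54000 × 0.1060 = 5724 km².
True area of survey plot: 374000 × cos²(4.8°) = 374000 × 0.9930 = 371400 km².
Ratio = 5724 / 371400 ≈ 0.0154.

0.0154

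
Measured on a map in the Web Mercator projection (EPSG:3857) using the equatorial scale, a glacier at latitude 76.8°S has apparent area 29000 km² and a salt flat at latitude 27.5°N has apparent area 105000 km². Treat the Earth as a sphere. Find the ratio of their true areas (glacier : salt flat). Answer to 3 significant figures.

0.0183

Since Mercator area scale is 1/cos²φ, the true area equals the apparent area multiplied by cos²φ.
True area of glacier: 29000 × cos²(76.8°) = 29000 × 0.05214 = 1512 km².
True area of salt flat: 105000 × cos²(27.5°) = 105000 × 0.7868 = 82610 km².
Ratio = 1512 / 82610 ≈ 0.0183.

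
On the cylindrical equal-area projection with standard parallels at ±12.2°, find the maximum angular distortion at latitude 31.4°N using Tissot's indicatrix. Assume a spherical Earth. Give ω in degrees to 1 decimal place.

15.5°

A cylindrical equal-area projection with standard parallel φ₀ has meridian scale h = cos φ / cos φ₀ and parallel scale k = cos φ₀ / cos φ (so areas are preserved, h·k = 1).
At 31.4°: h = 0.8733, k = 1.145; principal scales a = 1.145, b = 0.8733.
sin(ω/2) = (a − b)/(a + b) = 0.2718/2.018 = 0.1347, so ω = 2 arcsin(0.1347) ≈ 15.5°.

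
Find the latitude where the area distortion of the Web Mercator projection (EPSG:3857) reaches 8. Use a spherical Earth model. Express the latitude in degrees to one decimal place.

Mercator areal scale is sec²φ.
sec²φ = 8  ⇒  cos²φ = 0.1250  ⇒  cos φ = 0.3536.
φ = arccos(0.3536) ≈ 69.3°.

69.3°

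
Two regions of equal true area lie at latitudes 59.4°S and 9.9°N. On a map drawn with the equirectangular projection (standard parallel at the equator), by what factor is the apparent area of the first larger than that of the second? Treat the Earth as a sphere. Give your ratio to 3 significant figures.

1.94

For the equirectangular projection with φ₀ = 0 (plate carrée), h = 1 along meridians and k = sec φ along parallels.
Areal scale at 59.4°: h·k = 1.000 × 1.964 = 1.964.
Areal scale at 9.9°: h·k = 1.000 × 1.015 = 1.015.
Ratio = 1.964/1.015 ≈ 1.94.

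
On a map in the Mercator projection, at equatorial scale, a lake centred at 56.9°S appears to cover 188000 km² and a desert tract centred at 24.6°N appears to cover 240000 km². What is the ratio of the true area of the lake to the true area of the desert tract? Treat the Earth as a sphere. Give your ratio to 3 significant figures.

0.283

Mercator's areal exaggeration is sec²φ; hence true area = (apparent area) · cos²φ.
True area of lake: 188000 × cos²(56.9°) = 188000 × 0.2982 = 56070 km².
True area of desert tract: 240000 × cos²(24.6°) = 240000 × 0.8267 = 198400 km².
Ratio = 56070 / 198400 ≈ 0.283.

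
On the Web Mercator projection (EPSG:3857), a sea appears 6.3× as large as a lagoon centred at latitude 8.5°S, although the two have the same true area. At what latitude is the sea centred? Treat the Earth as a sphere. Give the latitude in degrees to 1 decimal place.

Mercator areal scale is sec²φ, so apparent-area ratio = sec²φ₁ / sec²φ₂ = cos²φ₂ / cos²φ₁.
cos²φ₂ / cos²φ₁ = 6.3  ⇒  cos φ₁ = cos 8.5° / √6.3 = 0.9890/2.510 = 0.3940.
φ₁ = arccos(0.3940) ≈ 66.8°.

66.8°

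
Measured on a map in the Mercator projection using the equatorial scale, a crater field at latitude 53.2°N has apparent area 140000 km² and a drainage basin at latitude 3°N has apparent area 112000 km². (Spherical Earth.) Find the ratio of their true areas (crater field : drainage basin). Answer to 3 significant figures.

Mercator's areal exaggeration is sec²φ; hence true area = (apparent area) · cos²φ.
True area of crater field: 140000 × cos²(53.2°) = 140000 × 0.3588 = 50240 km².
True area of drainage basin: 112000 × cos²(3°) = 112000 × 0.9973 = 111700 km².
Ratio = 50240 / 111700 ≈ 0.450.

0.450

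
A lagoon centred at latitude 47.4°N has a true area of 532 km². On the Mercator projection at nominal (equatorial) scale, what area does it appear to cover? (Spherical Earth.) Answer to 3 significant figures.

The Mercator projection is conformal; its linear scale factor is the same in every direction and equals sec φ = 1/cos φ.
Areal scale = k² = sec²φ = 1/cos²(47.4°) = 1/0.6769² = 2.183.
Apparent area = 532 × 2.183 ≈ 1160 km².

1160 km²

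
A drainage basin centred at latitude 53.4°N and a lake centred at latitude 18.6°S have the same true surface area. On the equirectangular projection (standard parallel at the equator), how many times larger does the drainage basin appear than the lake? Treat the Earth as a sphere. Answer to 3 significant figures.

For the equirectangular projection with φ₀ = 0 (plate carrée), h = 1 along meridians and k = sec φ along parallels.
Areal scale at 53.4°: h·k = 1.000 × 1.677 = 1.677.
Areal scale at 18.6°: h·k = 1.000 × 1.055 = 1.055.
Ratio = 1.677/1.055 ≈ 1.59.

1.59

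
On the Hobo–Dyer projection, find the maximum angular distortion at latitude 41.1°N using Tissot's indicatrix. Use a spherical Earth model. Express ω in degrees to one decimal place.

5.9°

The Hobo–Dyer projection is cylindrical equal-area with φ₀ = 37.5°. For cylindrical equal-area with standard parallel φ₀, h = cos φ / cos φ₀ and k = cos φ₀ / cos φ, so h·k = 1.
At 41.1°: h = 0.9498, k = 1.053; principal scales a = 1.053, b = 0.9498.
sin(ω/2) = (a − b)/(a + b) = 0.1030/2.003 = 0.05141, so ω = 2 arcsin(0.05141) ≈ 5.9°.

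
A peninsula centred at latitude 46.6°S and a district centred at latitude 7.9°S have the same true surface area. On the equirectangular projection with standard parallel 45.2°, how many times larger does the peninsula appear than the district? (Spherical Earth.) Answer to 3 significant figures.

With standard parallel φ₀ = 45.2°, the equirectangular projection gives x = Rλ cos φ₀, y = Rφ, so h = 1 and k = cos 45.2° / cos φ.
Areal scale at 46.6°: h·k = 1.000 × 1.026 = 1.026.
Areal scale at 7.9°: h·k = 1.000 × 0.7114 = 0.7114.
Ratio = 1.026/0.7114 ≈ 1.44.

1.44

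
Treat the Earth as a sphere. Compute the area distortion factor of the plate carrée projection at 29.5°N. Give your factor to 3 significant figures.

1.15

For the equirectangular projection with φ₀ = 0 (plate carrée), h = 1 along meridians and k = sec φ along parallels.
Areal scale = h·k = 1 × sec φ; at 29.5°, h = 1.000, k = 1.149, so h·k = 1.149.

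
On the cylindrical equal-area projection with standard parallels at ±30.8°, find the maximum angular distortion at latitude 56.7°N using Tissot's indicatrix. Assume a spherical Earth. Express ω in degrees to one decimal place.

49.7°

For cylindrical equal-area with standard parallel φ₀, h = cos φ / cos φ₀ and k = cos φ₀ / cos φ, so h·k = 1.
At 56.7°: h = 0.6392, k = 1.565; principal scales a = 1.565, b = 0.6392.
sin(ω/2) = (a − b)/(a + b) = 0.9254/2.204 = 0.4199, so ω = 2 arcsin(0.4199) ≈ 49.7°.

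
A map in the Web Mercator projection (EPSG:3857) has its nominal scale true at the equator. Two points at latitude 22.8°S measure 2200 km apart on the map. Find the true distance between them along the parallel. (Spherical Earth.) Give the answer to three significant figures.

The Mercator projection is conformal; its linear scale factor is the same in every direction and equals sec φ = 1/cos φ.
Along the parallel at 22.8°, map distances are exaggerated by k = sec 22.8° = 1.085.
True distance = 2200 / 1.085 = 2200 × cos 22.8° ≈ 2030 km.

2030 km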